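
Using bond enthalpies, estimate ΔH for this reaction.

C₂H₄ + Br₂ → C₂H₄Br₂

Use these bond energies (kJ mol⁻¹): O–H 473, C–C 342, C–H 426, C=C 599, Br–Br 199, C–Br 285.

Bonds broken (reactants):
  Br–Br: 1 × 199 = 199
  C–H: 4 × 426 = 1704
  C=C: 1 × 599 = 599
  Σ(broken) = 2502 kJ
Bonds formed (products):
  C–Br: 2 × 285 = 570
  C–C: 1 × 342 = 342
  C–H: 4 × 426 = 1704
  Σ(formed) = 2616 kJ
ΔH = Σ(broken) − Σ(formed) = 2502 − 2616 = −114 kJ

ΔH ≈ −114 kJ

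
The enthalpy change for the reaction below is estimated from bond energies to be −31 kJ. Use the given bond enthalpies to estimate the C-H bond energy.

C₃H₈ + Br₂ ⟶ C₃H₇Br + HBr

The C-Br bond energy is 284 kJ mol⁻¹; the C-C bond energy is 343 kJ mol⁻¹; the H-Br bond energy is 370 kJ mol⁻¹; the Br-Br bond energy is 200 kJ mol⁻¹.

D(C-H) ≈ 423 kJ/mol

Let D be the C-H bond energy.
Σ(broken) = 1×200 + 2×343 + 8×D = 886 + 8D
Σ(formed) = 1×284 + 2×343 + 7×D + 1×370 = 1340 + 7D
ΔH = Σ(broken) − Σ(formed) = (886 + 8D) − (1340 + 7D) = −454 + D
Setting this equal to −31 kJ gives D = 423 kJ/mol.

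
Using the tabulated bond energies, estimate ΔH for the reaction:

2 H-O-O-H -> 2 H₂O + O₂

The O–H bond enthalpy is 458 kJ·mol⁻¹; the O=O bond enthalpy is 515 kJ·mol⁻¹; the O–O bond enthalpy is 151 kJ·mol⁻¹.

ΔH ≈ −213 kJ

Bonds broken (reactants):
  O–H: 4 × 458 = 1832
  O–O: 2 × 151 = 302
  Σ(broken) = 2134 kJ
Bonds formed (products):
  O–H: 4 × 458 = 1832
  O=O: 1 × 515 = 515
  Σ(formed) = 2347 kJ
ΔH = Σ(broken) − Σ(formed) = 2134 − 2347 = −213 kJ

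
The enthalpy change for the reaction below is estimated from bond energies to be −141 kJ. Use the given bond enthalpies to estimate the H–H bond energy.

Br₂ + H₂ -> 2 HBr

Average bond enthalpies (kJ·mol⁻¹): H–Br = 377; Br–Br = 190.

D(H–H) ≈ 423 kJ/mol

Let D be the H–H bond energy.
Σ(broken) = 1×190 + 1×D = 190 + D
Σ(formed) = 2×377 = 754
ΔH = Σ(broken) − Σ(formed) = (190 + D) − (754) = −564 + D
Setting this equal to −141 kJ gives D = 423 kJ/mol.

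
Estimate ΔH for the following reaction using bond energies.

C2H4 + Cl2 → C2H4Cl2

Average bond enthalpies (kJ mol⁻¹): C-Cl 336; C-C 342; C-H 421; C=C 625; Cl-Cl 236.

Bonds broken (reactants):
  C-H: 4 × 421 = 1684
  C=C: 1 × 625 = 625
  Cl-Cl: 1 × 236 = 236
  Σ(broken) = 2545 kJ
Bonds formed (products):
  C-C: 1 × 342 = 342
  C-Cl: 2 × 336 = 672
  C-H: 4 × 421 = 1684
  Σ(formed) = 2698 kJ
ΔH = Σ(broken) − Σ(formed) = 2545 − 2698 = −153 kJ

ΔH ≈ −153 kJ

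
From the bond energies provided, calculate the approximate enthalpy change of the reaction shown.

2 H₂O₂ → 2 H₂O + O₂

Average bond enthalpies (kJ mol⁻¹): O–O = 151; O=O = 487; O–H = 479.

Bonds broken (reactants):
  O–H: 4 × 479 = 1916
  O–O: 2 × 151 = 302
  Σ(broken) = 2218 kJ
Bonds formed (products):
  O–H: 4 × 479 = 1916
  O=O: 1 × 487 = 487
  Σ(formed) = 2403 kJ
ΔH = Σ(broken) − Σ(formed) = 2218 − 2403 = −185 kJ

ΔH ≈ −185 kJ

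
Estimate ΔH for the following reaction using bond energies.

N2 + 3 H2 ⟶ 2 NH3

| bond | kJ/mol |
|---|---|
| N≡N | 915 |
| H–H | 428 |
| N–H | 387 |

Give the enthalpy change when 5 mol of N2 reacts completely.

Bonds broken (reactants):
  H–H: 3 × 428 = 1284
  N≡N: 1 × 915 = 915
  Σ(broken) = 2199 kJ
Bonds formed (products):
  N–H: 6 × 387 = 2322
  Σ(formed) = 2322 kJ
ΔH = Σ(broken) − Σ(formed) = 2199 − 2322 = −123 kJ
For 5× the reaction as written: 5 × (−123) = −615 kJ

ΔH = −615 kJ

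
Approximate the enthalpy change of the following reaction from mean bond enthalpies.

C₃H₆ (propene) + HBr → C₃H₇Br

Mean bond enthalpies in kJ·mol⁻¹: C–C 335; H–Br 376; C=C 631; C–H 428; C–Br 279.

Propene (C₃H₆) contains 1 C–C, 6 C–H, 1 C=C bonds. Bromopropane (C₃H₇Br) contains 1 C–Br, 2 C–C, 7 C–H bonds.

ΔH ≈ −35 kJ

Bonds broken (reactants):
  C–C: 1 × 335 = 335
  C–H: 6 × 428 = 2568
  C=C: 1 × 631 = 631
  H–Br: 1 × 376 = 376
  Σ(broken) = 3910 kJ
Bonds formed (products):
  C–Br: 1 × 279 = 279
  C–C: 2 × 335 = 670
  C–H: 7 × 428 = 2996
  Σ(formed) = 3945 kJ
ΔH = Σ(broken) − Σ(formed) = 3910 − 3945 = −35 kJ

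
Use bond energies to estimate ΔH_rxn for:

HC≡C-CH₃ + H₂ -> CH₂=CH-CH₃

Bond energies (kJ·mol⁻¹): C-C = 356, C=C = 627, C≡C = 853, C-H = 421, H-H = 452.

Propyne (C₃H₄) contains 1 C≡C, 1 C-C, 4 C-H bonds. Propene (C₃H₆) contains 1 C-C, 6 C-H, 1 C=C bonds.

ΔH ≈ −164 kJ

Bonds broken (reactants):
  C≡C: 1 × 853 = 853
  C-C: 1 × 356 = 356
  C-H: 4 × 421 = 1684
  H-H: 1 × 452 = 452
  Σ(broken) = 3345 kJ
Bonds formed (products):
  C-C: 1 × 356 = 356
  C-H: 6 × 421 = 2526
  C=C: 1 × 627 = 627
  Σ(formed) = 3509 kJ
ΔH = Σ(broken) − Σ(formed) = 3345 − 3509 = −164 kJ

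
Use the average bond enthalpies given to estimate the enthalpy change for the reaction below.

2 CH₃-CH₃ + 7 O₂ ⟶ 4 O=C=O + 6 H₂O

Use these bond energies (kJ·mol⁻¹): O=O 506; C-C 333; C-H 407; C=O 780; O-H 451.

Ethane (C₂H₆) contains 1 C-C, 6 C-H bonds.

Bonds broken (reactants):
  C-C: 2 × 333 = 666
  C-H: 12 × 407 = 4884
  O=O: 7 × 506 = 3542
  Σ(broken) = 9092 kJ
Bonds formed (products):
  C=O: 8 × 780 = 6240
  O-H: 12 × 451 = 5412
  Σ(formed) = 11652 kJ
ΔH = Σ(broken) − Σ(formed) = 9092 − 11652 = −2560 kJ

ΔH ≈ −2560 kJ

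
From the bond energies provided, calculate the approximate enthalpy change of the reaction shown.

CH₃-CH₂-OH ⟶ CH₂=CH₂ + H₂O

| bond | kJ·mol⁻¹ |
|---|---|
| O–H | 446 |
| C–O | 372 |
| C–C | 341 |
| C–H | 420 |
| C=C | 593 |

ΔH ≈ +94 kJ

Bonds broken (reactants):
  C–C: 1 × 341 = 341
  C–H: 5 × 420 = 2100
  C–O: 1 × 372 = 372
  O–H: 1 × 446 = 446
  Σ(broken) = 3259 kJ
Bonds formed (products):
  C–H: 4 × 420 = 1680
  C=C: 1 × 593 = 593
  O–H: 2 × 446 = 892
  Σ(formed) = 3165 kJ
ΔH = Σ(broken) − Σ(formed) = 3259 − 3165 = +94 kJ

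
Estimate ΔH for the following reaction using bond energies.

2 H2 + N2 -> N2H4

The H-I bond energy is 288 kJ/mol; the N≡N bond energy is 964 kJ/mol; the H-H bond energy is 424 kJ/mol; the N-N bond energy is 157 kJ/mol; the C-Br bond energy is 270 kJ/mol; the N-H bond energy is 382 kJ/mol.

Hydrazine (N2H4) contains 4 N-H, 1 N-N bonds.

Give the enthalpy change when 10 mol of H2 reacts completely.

ΔH = +635 kJ

Bonds broken (reactants):
  H-H: 2 × 424 = 848
  N≡N: 1 × 964 = 964
  Σ(broken) = 1812 kJ
Bonds formed (products):
  N-H: 4 × 382 = 1528
  N-N: 1 × 157 = 157
  Σ(formed) = 1685 kJ
ΔH = Σ(broken) − Σ(formed) = 1812 − 1685 = +127 kJ
For 5× the reaction as written: 5 × (+127) = +635 kJ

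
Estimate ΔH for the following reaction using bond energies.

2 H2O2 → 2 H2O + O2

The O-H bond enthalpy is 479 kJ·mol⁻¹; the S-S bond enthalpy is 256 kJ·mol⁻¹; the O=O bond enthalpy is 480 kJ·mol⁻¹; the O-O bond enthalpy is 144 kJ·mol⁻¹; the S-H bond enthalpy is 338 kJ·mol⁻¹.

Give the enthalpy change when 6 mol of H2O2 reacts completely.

Bonds broken (reactants):
  O-H: 4 × 479 = 1916
  O-O: 2 × 144 = 288
  Σ(broken) = 2204 kJ
Bonds formed (products):
  O-H: 4 × 479 = 1916
  O=O: 1 × 480 = 480
  Σ(formed) = 2396 kJ
ΔH = Σ(broken) − Σ(formed) = 2204 − 2396 = −192 kJ
For 3× the reaction as written: 3 × (−192) = −576 kJ

ΔH = −576 kJ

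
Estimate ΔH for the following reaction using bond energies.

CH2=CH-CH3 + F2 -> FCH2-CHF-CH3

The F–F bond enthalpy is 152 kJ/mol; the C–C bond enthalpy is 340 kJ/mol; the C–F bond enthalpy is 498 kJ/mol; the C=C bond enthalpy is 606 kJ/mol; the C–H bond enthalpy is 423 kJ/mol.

Bonds broken (reactants):
  C–C: 1 × 340 = 340
  C–H: 6 × 423 = 2538
  C=C: 1 × 606 = 606
  F–F: 1 × 152 = 152
  Σ(broken) = 3636 kJ
Bonds formed (products):
  C–C: 2 × 340 = 680
  C–F: 2 × 498 = 996
  C–H: 6 × 423 = 2538
  Σ(formed) = 4214 kJ
ΔH = Σ(broken) − Σ(formed) = 3636 − 4214 = −578 kJ

ΔH ≈ −578 kJ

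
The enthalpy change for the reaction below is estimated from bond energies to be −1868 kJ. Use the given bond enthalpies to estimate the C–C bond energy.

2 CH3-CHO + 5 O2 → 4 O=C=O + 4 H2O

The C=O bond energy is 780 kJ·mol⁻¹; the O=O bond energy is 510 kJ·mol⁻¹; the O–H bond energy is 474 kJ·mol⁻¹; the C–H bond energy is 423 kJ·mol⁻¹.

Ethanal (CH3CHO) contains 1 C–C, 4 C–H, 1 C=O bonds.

Let D be the C–C bond energy.
Σ(broken) = 2×D + 8×423 + 2×780 + 5×510 = 7494 + 2D
Σ(formed) = 8×780 + 8×474 = 10032
ΔH = Σ(broken) − Σ(formed) = (7494 + 2D) − (10032) = −2538 + 2D
Setting this equal to −1868 kJ gives 2D = 670, so D = 335 kJ/mol.

D(C–C) ≈ 335 kJ/mol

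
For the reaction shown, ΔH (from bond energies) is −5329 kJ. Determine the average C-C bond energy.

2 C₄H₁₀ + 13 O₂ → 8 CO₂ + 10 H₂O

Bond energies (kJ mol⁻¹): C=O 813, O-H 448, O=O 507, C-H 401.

D(C-C) ≈ 338 kJ/mol

Let D be the C-C bond energy.
Σ(broken) = 6×D + 20×401 + 13×507 = 14611 + 6D
Σ(formed) = 16×813 + 20×448 = 21968
ΔH = Σ(broken) − Σ(formed) = (14611 + 6D) − (21968) = −7357 + 6D
Setting this equal to −5329 kJ gives 6D = 2028, so D = 338 kJ/mol.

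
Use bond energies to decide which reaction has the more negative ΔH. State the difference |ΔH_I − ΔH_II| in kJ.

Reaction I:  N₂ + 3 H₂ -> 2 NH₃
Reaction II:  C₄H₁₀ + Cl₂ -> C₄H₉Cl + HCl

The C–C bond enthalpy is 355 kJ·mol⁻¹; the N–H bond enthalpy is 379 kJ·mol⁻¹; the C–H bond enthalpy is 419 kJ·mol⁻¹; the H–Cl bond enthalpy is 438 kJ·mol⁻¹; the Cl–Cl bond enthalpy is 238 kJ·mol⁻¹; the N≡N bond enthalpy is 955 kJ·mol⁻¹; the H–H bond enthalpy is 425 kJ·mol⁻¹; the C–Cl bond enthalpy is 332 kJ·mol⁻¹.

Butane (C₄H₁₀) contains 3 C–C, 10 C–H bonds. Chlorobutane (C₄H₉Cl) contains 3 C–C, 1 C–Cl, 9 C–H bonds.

Reaction II, by 69 kJ

Reaction I:
  Bonds broken (reactants):
    H–H: 3 × 425 = 1275
    N≡N: 1 × 955 = 955
    Σ(broken) = 2230 kJ
  Bonds formed (products):
    N–H: 6 × 379 = 2274
    Σ(formed) = 2274 kJ
  ΔH_I = 2230 − 2274 = −44 kJ
Reaction II:
  Bonds broken (reactants):
    C–C: 3 × 355 = 1065
    C–H: 10 × 419 = 4190
    Cl–Cl: 1 × 238 = 238
    Σ(broken) = 5493 kJ
  Bonds formed (products):
    C–C: 3 × 355 = 1065
    C–Cl: 1 × 332 = 332
    C–H: 9 × 419 = 3771
    H–Cl: 1 × 438 = 438
    Σ(formed) = 5606 kJ
  ΔH_II = 5493 − 5606 = −113 kJ
ΔH_I − ΔH_II = +69 kJ, so reaction II has the more negative ΔH; |ΔH_I − ΔH_II| = 69 kJ.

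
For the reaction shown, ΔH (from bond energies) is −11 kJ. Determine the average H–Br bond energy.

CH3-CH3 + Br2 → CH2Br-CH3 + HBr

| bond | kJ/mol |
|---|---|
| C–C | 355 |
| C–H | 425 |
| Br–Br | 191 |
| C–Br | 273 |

D(H–Br) ≈ 354 kJ/mol

Let D be the H–Br bond energy.
Σ(broken) = 1×191 + 1×355 + 6×425 = 3096
Σ(formed) = 1×273 + 1×355 + 5×425 + 1×D = 2753 + D
ΔH = Σ(broken) − Σ(formed) = (3096) − (2753 + D) = +343 − D
Setting this equal to −11 kJ gives D = 354 kJ/mol.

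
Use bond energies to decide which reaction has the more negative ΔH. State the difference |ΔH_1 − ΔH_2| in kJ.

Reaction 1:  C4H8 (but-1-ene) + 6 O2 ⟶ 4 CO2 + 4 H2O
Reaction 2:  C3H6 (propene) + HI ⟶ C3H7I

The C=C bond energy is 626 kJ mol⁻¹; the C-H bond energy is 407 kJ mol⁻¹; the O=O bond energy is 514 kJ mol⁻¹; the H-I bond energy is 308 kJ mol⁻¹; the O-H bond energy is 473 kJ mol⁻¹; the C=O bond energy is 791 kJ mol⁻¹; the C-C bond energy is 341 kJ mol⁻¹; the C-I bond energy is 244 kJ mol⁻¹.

Reaction 1, by 2406 kJ

Reaction 1:
  Bonds broken (reactants):
    C-C: 2 × 341 = 682
    C-H: 8 × 407 = 3256
    C=C: 1 × 626 = 626
    O=O: 6 × 514 = 3084
    Σ(broken) = 7648 kJ
  Bonds formed (products):
    C=O: 8 × 791 = 6328
    O-H: 8 × 473 = 3784
    Σ(formed) = 10112 kJ
  ΔH_1 = 7648 − 10112 = −2464 kJ
Reaction 2:
  Bonds broken (reactants):
    C-C: 1 × 341 = 341
    C-H: 6 × 407 = 2442
    C=C: 1 × 626 = 626
    H-I: 1 × 308 = 308
    Σ(broken) = 3717 kJ
  Bonds formed (products):
    C-C: 2 × 341 = 682
    C-H: 7 × 407 = 2849
    C-I: 1 × 244 = 244
    Σ(formed) = 3775 kJ
  ΔH_2 = 3717 − 3775 = −58 kJ
ΔH_1 − ΔH_2 = −2406 kJ, so reaction 1 has the more negative ΔH; |ΔH_1 − ΔH_2| = 2406 kJ.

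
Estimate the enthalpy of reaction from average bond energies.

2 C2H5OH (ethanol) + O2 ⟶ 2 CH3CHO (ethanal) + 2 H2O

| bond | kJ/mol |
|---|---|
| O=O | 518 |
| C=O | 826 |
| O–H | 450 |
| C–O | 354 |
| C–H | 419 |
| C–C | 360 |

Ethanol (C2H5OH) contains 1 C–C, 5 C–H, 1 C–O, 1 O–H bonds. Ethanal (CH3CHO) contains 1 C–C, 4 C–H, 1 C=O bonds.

ΔH ≈ −488 kJ

Bonds broken (reactants):
  C–C: 2 × 360 = 720
  C–H: 10 × 419 = 4190
  C–O: 2 × 354 = 708
  O–H: 2 × 450 = 900
  O=O: 1 × 518 = 518
  Σ(broken) = 7036 kJ
Bonds formed (products):
  C–C: 2 × 360 = 720
  C–H: 8 × 419 = 3352
  C=O: 2 × 826 = 1652
  O–H: 4 × 450 = 1800
  Σ(formed) = 7524 kJ
ΔH = Σ(broken) − Σ(formed) = 7036 − 7524 = −488 kJ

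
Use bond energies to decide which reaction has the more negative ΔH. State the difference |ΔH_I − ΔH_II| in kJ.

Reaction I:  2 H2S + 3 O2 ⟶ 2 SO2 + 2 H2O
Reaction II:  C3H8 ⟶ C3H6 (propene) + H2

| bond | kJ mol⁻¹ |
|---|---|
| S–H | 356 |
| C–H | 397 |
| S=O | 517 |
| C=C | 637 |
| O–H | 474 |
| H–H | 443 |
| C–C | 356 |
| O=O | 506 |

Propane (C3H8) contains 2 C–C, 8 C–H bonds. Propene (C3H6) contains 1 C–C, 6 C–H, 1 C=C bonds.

Reaction I, by 1092 kJ

Reaction I:
  Bonds broken (reactants):
    O=O: 3 × 506 = 1518
    S–H: 4 × 356 = 1424
    Σ(broken) = 2942 kJ
  Bonds formed (products):
    O–H: 4 × 474 = 1896
    S=O: 4 × 517 = 2068
    Σ(formed) = 3964 kJ
  ΔH_I = 2942 − 3964 = −1022 kJ
Reaction II:
  Bonds broken (reactants):
    C–C: 2 × 356 = 712
    C–H: 8 × 397 = 3176
    Σ(broken) = 3888 kJ
  Bonds formed (products):
    C–C: 1 × 356 = 356
    C–H: 6 × 397 = 2382
    C=C: 1 × 637 = 637
    H–H: 1 × 443 = 443
    Σ(formed) = 3818 kJ
  ΔH_II = 3888 − 3818 = +70 kJ
ΔH_I − ΔH_II = −1092 kJ, so reaction I has the more negative ΔH; |ΔH_I − ΔH_II| = 1092 kJ.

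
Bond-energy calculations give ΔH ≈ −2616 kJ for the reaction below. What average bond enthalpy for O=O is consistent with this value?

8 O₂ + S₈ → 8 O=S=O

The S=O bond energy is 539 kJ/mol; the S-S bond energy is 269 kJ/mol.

Let D be the O=O bond energy.
Σ(broken) = 8×D + 8×269 = 2152 + 8D
Σ(formed) = 16×539 = 8624
ΔH = Σ(broken) − Σ(formed) = (2152 + 8D) − (8624) = −6472 + 8D
Setting this equal to −2616 kJ gives 8D = 3856, so D = 482 kJ/mol.

D(O=O) ≈ 482 kJ/mol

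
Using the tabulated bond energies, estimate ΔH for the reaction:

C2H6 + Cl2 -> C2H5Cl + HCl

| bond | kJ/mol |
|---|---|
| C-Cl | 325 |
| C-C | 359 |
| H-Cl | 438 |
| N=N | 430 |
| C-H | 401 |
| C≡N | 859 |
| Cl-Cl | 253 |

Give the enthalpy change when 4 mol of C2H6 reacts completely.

Bonds broken (reactants):
  C-C: 1 × 359 = 359
  C-H: 6 × 401 = 2406
  Cl-Cl: 1 × 253 = 253
  Σ(broken) = 3018 kJ
Bonds formed (products):
  C-C: 1 × 359 = 359
  C-Cl: 1 × 325 = 325
  C-H: 5 × 401 = 2005
  H-Cl: 1 × 438 = 438
  Σ(formed) = 3127 kJ
ΔH = Σ(broken) − Σ(formed) = 3018 − 3127 = −109 kJ
For 4× the reaction as written: 4 × (−109) = −436 kJ

ΔH = −436 kJ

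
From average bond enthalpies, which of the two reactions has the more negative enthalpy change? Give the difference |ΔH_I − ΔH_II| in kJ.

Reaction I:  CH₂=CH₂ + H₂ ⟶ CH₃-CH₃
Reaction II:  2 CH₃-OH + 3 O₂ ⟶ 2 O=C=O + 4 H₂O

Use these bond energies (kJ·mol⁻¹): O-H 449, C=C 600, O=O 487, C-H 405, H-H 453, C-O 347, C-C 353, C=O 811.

Reaction I:
  Bonds broken (reactants):
    C-H: 4 × 405 = 1620
    C=C: 1 × 600 = 600
    H-H: 1 × 453 = 453
    Σ(broken) = 2673 kJ
  Bonds formed (products):
    C-C: 1 × 353 = 353
    C-H: 6 × 405 = 2430
    Σ(formed) = 2783 kJ
  ΔH_I = 2673 − 2783 = −110 kJ
Reaction II:
  Bonds broken (reactants):
    C-H: 6 × 405 = 2430
    C-O: 2 × 347 = 694
    O-H: 2 × 449 = 898
    O=O: 3 × 487 = 1461
    Σ(broken) = 5483 kJ
  Bonds formed (products):
    C=O: 4 × 811 = 3244
    O-H: 8 × 449 = 3592
    Σ(formed) = 6836 kJ
  ΔH_II = 5483 − 6836 = −1353 kJ
ΔH_I − ΔH_II = +1243 kJ, so reaction II has the more negative ΔH; |ΔH_I − ΔH_II| = 1243 kJ.

Reaction II, by 1243 kJ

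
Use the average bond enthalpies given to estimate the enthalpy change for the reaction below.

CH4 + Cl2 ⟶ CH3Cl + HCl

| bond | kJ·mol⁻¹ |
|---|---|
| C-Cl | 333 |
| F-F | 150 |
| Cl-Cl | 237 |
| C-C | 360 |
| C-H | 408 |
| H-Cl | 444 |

ΔH ≈ −132 kJ

Bonds broken (reactants):
  C-H: 4 × 408 = 1632
  Cl-Cl: 1 × 237 = 237
  Σ(broken) = 1869 kJ
Bonds formed (products):
  C-Cl: 1 × 333 = 333
  C-H: 3 × 408 = 1224
  H-Cl: 1 × 444 = 444
  Σ(formed) = 2001 kJ
ΔH = Σ(broken) − Σ(formed) = 1869 − 2001 = −132 kJ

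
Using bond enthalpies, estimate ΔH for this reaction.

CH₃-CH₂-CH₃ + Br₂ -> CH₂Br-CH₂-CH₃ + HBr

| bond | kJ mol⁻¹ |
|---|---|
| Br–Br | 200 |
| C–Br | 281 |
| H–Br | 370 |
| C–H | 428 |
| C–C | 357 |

ΔH ≈ −23 kJ

Bonds broken (reactants):
  Br–Br: 1 × 200 = 200
  C–C: 2 × 357 = 714
  C–H: 8 × 428 = 3424
  Σ(broken) = 4338 kJ
Bonds formed (products):
  C–Br: 1 × 281 = 281
  C–C: 2 × 357 = 714
  C–H: 7 × 428 = 2996
  H–Br: 1 × 370 = 370
  Σ(formed) = 4361 kJ
ΔH = Σ(broken) − Σ(formed) = 4338 − 4361 = −23 kJ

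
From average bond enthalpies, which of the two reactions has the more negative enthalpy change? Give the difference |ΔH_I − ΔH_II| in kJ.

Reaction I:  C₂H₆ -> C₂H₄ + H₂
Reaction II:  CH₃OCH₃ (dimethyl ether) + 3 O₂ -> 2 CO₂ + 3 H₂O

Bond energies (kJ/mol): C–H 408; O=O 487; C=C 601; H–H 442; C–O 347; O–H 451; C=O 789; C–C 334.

Reaction II, by 1366 kJ

Reaction I:
  Bonds broken (reactants):
    C–C: 1 × 334 = 334
    C–H: 6 × 408 = 2448
    Σ(broken) = 2782 kJ
  Bonds formed (products):
    C–H: 4 × 408 = 1632
    C=C: 1 × 601 = 601
    H–H: 1 × 442 = 442
    Σ(formed) = 2675 kJ
  ΔH_I = 2782 − 2675 = +107 kJ
Reaction II:
  Bonds broken (reactants):
    C–H: 6 × 408 = 2448
    C–O: 2 × 347 = 694
    O=O: 3 × 487 = 1461
    Σ(broken) = 4603 kJ
  Bonds formed (products):
    C=O: 4 × 789 = 3156
    O–H: 6 × 451 = 2706
    Σ(formed) = 5862 kJ
  ΔH_II = 4603 − 5862 = −1259 kJ
ΔH_I − ΔH_II = +1366 kJ, so reaction II has the more negative ΔH; |ΔH_I − ΔH_II| = 1366 kJ.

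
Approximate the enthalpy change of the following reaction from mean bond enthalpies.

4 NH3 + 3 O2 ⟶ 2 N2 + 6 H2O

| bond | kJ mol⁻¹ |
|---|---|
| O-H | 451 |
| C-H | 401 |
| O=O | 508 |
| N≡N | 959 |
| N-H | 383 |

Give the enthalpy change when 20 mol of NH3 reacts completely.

ΔH = −6050 kJ

Bonds broken (reactants):
  N-H: 12 × 383 = 4596
  O=O: 3 × 508 = 1524
  Σ(broken) = 6120 kJ
Bonds formed (products):
  N≡N: 2 × 959 = 1918
  O-H: 12 × 451 = 5412
  Σ(formed) = 7330 kJ
ΔH = Σ(broken) − Σ(formed) = 6120 − 7330 = −1210 kJ
For 5× the reaction as written: 5 × (−1210) = −6050 kJ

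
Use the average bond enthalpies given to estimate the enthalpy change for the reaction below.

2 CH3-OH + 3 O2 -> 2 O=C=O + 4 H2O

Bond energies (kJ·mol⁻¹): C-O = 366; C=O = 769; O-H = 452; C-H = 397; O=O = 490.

ΔH ≈ −1204 kJ

Bonds broken (reactants):
  C-H: 6 × 397 = 2382
  C-O: 2 × 366 = 732
  O-H: 2 × 452 = 904
  O=O: 3 × 490 = 1470
  Σ(broken) = 5488 kJ
Bonds formed (products):
  C=O: 4 × 769 = 3076
  O-H: 8 × 452 = 3616
  Σ(formed) = 6692 kJ
ΔH = Σ(broken) − Σ(formed) = 5488 − 6692 = −1204 kJ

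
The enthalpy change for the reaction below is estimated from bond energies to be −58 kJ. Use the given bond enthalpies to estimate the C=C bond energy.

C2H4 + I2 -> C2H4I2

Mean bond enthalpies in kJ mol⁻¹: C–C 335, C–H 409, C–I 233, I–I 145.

Let D be the C=C bond energy.
Σ(broken) = 4×409 + 1×D + 1×145 = 1781 + D
Σ(formed) = 1×335 + 4×409 + 2×233 = 2437
ΔH = Σ(broken) − Σ(formed) = (1781 + D) − (2437) = −656 + D
Setting this equal to −58 kJ gives D = 598 kJ/mol.

D(C=C) ≈ 598 kJ/mol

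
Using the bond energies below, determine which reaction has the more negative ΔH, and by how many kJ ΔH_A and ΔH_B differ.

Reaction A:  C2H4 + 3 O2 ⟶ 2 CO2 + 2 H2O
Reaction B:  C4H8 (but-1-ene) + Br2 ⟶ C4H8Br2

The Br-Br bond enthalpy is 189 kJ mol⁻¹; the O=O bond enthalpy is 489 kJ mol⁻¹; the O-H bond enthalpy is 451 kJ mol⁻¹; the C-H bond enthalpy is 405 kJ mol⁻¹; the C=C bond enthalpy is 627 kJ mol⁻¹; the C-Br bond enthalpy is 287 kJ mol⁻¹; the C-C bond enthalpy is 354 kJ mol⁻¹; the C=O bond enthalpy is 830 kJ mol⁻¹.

Reaction A, by 1298 kJ

Reaction A:
  Bonds broken (reactants):
    C-H: 4 × 405 = 1620
    C=C: 1 × 627 = 627
    O=O: 3 × 489 = 1467
    Σ(broken) = 3714 kJ
  Bonds formed (products):
    C=O: 4 × 830 = 3320
    O-H: 4 × 451 = 1804
    Σ(formed) = 5124 kJ
  ΔH_A = 3714 − 5124 = −1410 kJ
Reaction B:
  Bonds broken (reactants):
    Br-Br: 1 × 189 = 189
    C-C: 2 × 354 = 708
    C-H: 8 × 405 = 3240
    C=C: 1 × 627 = 627
    Σ(broken) = 4764 kJ
  Bonds formed (products):
    C-Br: 2 × 287 = 574
    C-C: 3 × 354 = 1062
    C-H: 8 × 405 = 3240
    Σ(formed) = 4876 kJ
  ΔH_B = 4764 − 4876 = −112 kJ
ΔH_A − ΔH_B = −1298 kJ, so reaction A has the more negative ΔH; |ΔH_A − ΔH_B| = 1298 kJ.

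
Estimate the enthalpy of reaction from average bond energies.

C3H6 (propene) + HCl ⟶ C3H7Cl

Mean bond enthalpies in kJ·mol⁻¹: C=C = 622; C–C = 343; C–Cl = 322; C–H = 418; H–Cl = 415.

Bonds broken (reactants):
  C–C: 1 × 343 = 343
  C–H: 6 × 418 = 2508
  C=C: 1 × 622 = 622
  H–Cl: 1 × 415 = 415
  Σ(broken) = 3888 kJ
Bonds formed (products):
  C–C: 2 × 343 = 686
  C–Cl: 1 × 322 = 322
  C–H: 7 × 418 = 2926
  Σ(formed) = 3934 kJ
ΔH = Σ(broken) − Σ(formed) = 3888 − 3934 = −46 kJ

ΔH ≈ −46 kJ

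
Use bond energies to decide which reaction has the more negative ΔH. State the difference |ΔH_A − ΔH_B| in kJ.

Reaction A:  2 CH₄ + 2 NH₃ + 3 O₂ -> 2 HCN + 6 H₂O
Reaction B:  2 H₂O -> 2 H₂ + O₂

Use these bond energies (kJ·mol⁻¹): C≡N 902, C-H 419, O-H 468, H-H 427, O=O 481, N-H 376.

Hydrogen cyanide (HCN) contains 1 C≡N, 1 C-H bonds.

Reaction A:
  Bonds broken (reactants):
    C-H: 8 × 419 = 3352
    N-H: 6 × 376 = 2256
    O=O: 3 × 481 = 1443
    Σ(broken) = 7051 kJ
  Bonds formed (products):
    C≡N: 2 × 902 = 1804
    C-H: 2 × 419 = 838
    O-H: 12 × 468 = 5616
    Σ(formed) = 8258 kJ
  ΔH_A = 7051 − 8258 = −1207 kJ
Reaction B:
  Bonds broken (reactants):
    O-H: 4 × 468 = 1872
    Σ(broken) = 1872 kJ
  Bonds formed (products):
    H-H: 2 × 427 = 854
    O=O: 1 × 481 = 481
    Σ(formed) = 1335 kJ
  ΔH_B = 1872 − 1335 = +537 kJ
ΔH_A − ΔH_B = −1744 kJ, so reaction A has the more negative ΔH; |ΔH_A − ΔH_B| = 1744 kJ.

Reaction A, by 1744 kJ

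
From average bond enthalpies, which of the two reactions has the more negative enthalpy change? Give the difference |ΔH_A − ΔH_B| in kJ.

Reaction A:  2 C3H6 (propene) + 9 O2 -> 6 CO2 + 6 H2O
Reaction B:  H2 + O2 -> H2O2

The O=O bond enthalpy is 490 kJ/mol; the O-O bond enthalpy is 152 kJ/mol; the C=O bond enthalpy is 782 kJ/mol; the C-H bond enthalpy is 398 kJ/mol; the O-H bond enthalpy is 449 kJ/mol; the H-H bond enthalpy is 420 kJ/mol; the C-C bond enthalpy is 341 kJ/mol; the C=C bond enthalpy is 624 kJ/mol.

Reaction A, by 3516 kJ

Reaction A:
  Bonds broken (reactants):
    C-C: 2 × 341 = 682
    C-H: 12 × 398 = 4776
    C=C: 2 × 624 = 1248
    O=O: 9 × 490 = 4410
    Σ(broken) = 11116 kJ
  Bonds formed (products):
    C=O: 12 × 782 = 9384
    O-H: 12 × 449 = 5388
    Σ(formed) = 14772 kJ
  ΔH_A = 11116 − 14772 = −3656 kJ
Reaction B:
  Bonds broken (reactants):
    H-H: 1 × 420 = 420
    O=O: 1 × 490 = 490
    Σ(broken) = 910 kJ
  Bonds formed (products):
    O-H: 2 × 449 = 898
    O-O: 1 × 152 = 152
    Σ(formed) = 1050 kJ
  ΔH_B = 910 − 1050 = −140 kJ
ΔH_A − ΔH_B = −3516 kJ, so reaction A has the more negative ΔH; |ΔH_A − ΔH_B| = 3516 kJ.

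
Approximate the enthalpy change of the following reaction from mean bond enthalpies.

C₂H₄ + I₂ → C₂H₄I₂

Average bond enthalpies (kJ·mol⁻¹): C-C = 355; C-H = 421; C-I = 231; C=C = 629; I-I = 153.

ΔH ≈ −35 kJ

Bonds broken (reactants):
  C-H: 4 × 421 = 1684
  C=C: 1 × 629 = 629
  I-I: 1 × 153 = 153
  Σ(broken) = 2466 kJ
Bonds formed (products):
  C-C: 1 × 355 = 355
  C-H: 4 × 421 = 1684
  C-I: 2 × 231 = 462
  Σ(formed) = 2501 kJ
ΔH = Σ(broken) − Σ(formed) = 2466 − 2501 = −35 kJ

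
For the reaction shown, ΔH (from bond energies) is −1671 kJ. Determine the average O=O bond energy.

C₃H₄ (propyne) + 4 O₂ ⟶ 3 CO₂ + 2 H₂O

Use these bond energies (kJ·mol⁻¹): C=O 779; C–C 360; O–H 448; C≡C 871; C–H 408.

Let D be the O=O bond energy.
Σ(broken) = 1×871 + 1×360 + 4×408 + 4×D = 2863 + 4D
Σ(formed) = 6×779 + 4×448 = 6466
ΔH = Σ(broken) − Σ(formed) = (2863 + 4D) − (6466) = −3603 + 4D
Setting this equal to −1671 kJ gives 4D = 1932, so D = 483 kJ/mol.

D(O=O) ≈ 483 kJ/mol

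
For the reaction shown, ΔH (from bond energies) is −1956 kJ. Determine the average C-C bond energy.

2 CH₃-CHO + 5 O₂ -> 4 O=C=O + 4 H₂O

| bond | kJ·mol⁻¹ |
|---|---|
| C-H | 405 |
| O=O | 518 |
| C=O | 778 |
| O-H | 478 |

D(C-C) ≈ 353 kJ/mol

Let D be the C-C bond energy.
Σ(broken) = 2×D + 8×405 + 2×778 + 5×518 = 7386 + 2D
Σ(formed) = 8×778 + 8×478 = 10048
ΔH = Σ(broken) − Σ(formed) = (7386 + 2D) − (10048) = −2662 + 2D
Setting this equal to −1956 kJ gives 2D = 706, so D = 353 kJ/mol.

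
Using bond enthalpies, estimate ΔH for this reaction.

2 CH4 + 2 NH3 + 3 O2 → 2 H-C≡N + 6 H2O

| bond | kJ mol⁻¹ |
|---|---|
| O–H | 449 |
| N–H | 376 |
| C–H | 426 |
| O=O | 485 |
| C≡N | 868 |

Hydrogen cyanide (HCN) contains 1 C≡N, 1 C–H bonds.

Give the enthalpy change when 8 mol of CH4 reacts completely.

Bonds broken (reactants):
  C–H: 8 × 426 = 3408
  N–H: 6 × 376 = 2256
  O=O: 3 × 485 = 1455
  Σ(broken) = 7119 kJ
Bonds formed (products):
  C≡N: 2 × 868 = 1736
  C–H: 2 × 426 = 852
  O–H: 12 × 449 = 5388
  Σ(formed) = 7976 kJ
ΔH = Σ(broken) − Σ(formed) = 7119 − 7976 = −857 kJ
For 4× the reaction as written: 4 × (−857) = −3428 kJ

ΔH = −3428 kJ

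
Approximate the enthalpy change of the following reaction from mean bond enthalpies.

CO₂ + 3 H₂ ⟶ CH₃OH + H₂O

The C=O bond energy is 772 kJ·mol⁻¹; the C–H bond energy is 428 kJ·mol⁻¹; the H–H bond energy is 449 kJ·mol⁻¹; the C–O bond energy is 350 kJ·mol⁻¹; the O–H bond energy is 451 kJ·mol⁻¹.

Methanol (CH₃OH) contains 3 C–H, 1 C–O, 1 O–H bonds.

Bonds broken (reactants):
  C=O: 2 × 772 = 1544
  H–H: 3 × 449 = 1347
  Σ(broken) = 2891 kJ
Bonds formed (products):
  C–H: 3 × 428 = 1284
  C–O: 1 × 350 = 350
  O–H: 3 × 451 = 1353
  Σ(formed) = 2987 kJ
ΔH = Σ(broken) − Σ(formed) = 2891 − 2987 = −96 kJ

ΔH ≈ −96 kJ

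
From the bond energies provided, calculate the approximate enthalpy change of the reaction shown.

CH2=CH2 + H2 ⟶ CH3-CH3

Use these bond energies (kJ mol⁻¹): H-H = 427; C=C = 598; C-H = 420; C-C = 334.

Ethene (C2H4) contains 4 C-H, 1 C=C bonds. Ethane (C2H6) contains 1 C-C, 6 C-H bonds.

Bonds broken (reactants):
  C-H: 4 × 420 = 1680
  C=C: 1 × 598 = 598
  H-H: 1 × 427 = 427
  Σ(broken) = 2705 kJ
Bonds formed (products):
  C-C: 1 × 334 = 334
  C-H: 6 × 420 = 2520
  Σ(formed) = 2854 kJ
ΔH = Σ(broken) − Σ(formed) = 2705 − 2854 = −149 kJ

ΔH ≈ −149 kJ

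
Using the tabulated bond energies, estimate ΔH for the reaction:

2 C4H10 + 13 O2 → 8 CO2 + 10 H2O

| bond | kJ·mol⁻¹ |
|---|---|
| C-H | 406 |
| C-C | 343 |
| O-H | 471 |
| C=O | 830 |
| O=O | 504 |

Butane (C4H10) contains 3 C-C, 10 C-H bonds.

ΔH ≈ −5970 kJ

Bonds broken (reactants):
  C-C: 6 × 343 = 2058
  C-H: 20 × 406 = 8120
  O=O: 13 × 504 = 6552
  Σ(broken) = 16730 kJ
Bonds formed (products):
  C=O: 16 × 830 = 13280
  O-H: 20 × 471 = 9420
  Σ(formed) = 22700 kJ
ΔH = Σ(broken) − Σ(formed) = 16730 − 22700 = −5970 kJ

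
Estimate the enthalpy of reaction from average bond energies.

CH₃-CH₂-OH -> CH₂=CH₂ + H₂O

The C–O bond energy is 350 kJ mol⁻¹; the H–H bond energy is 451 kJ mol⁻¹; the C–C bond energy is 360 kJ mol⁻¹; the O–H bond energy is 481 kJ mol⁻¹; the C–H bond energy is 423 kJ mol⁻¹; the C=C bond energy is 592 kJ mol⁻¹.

ΔH ≈ +60 kJ

Bonds broken (reactants):
  C–C: 1 × 360 = 360
  C–H: 5 × 423 = 2115
  C–O: 1 × 350 = 350
  O–H: 1 × 481 = 481
  Σ(broken) = 3306 kJ
Bonds formed (products):
  C–H: 4 × 423 = 1692
  C=C: 1 × 592 = 592
  O–H: 2 × 481 = 962
  Σ(formed) = 3246 kJ
ΔH = Σ(broken) − Σ(formed) = 3306 − 3246 = +60 kJ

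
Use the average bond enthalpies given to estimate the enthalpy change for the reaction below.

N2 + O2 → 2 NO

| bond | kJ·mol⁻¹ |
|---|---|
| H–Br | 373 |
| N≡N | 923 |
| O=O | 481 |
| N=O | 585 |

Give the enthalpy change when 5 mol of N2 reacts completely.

ΔH = +1170 kJ

Bonds broken (reactants):
  N≡N: 1 × 923 = 923
  O=O: 1 × 481 = 481
  Σ(broken) = 1404 kJ
Bonds formed (products):
  N=O: 2 × 585 = 1170
  Σ(formed) = 1170 kJ
ΔH = Σ(broken) − Σ(formed) = 1404 − 1170 = +234 kJ
For 5× the reaction as written: 5 × (+234) = +1170 kJ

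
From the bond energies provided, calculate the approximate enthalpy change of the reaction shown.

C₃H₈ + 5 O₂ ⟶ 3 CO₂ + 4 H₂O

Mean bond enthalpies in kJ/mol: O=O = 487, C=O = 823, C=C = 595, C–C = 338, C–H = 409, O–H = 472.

ΔH ≈ −2331 kJ

Bonds broken (reactants):
  C–C: 2 × 338 = 676
  C–H: 8 × 409 = 3272
  O=O: 5 × 487 = 2435
  Σ(broken) = 6383 kJ
Bonds formed (products):
  C=O: 6 × 823 = 4938
  O–H: 8 × 472 = 3776
  Σ(formed) = 8714 kJ
ΔH = Σ(broken) − Σ(formed) = 6383 − 8714 = −2331 kJ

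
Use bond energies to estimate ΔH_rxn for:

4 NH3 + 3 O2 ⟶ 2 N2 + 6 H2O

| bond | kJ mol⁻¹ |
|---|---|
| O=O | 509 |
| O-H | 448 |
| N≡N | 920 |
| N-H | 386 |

Bonds broken (reactants):
  N-H: 12 × 386 = 4632
  O=O: 3 × 509 = 1527
  Σ(broken) = 6159 kJ
Bonds formed (products):
  N≡N: 2 × 920 = 1840
  O-H: 12 × 448 = 5376
  Σ(formed) = 7216 kJ
ΔH = Σ(broken) − Σ(formed) = 6159 − 7216 = −1057 kJ

ΔH ≈ −1057 kJ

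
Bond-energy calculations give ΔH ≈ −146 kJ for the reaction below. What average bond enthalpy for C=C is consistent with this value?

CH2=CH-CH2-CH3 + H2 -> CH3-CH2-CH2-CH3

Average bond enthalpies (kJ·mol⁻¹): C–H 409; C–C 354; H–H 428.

Let D be the C=C bond energy.
Σ(broken) = 2×354 + 8×409 + 1×D + 1×428 = 4408 + D
Σ(formed) = 3×354 + 10×409 = 5152
ΔH = Σ(broken) − Σ(formed) = (4408 + D) − (5152) = −744 + D
Setting this equal to −146 kJ gives D = 598 kJ/mol.

D(C=C) ≈ 598 kJ/mol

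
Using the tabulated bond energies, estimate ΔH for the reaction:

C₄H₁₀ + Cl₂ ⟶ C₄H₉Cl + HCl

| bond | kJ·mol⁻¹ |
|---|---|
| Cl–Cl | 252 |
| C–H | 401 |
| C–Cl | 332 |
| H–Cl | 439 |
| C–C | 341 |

Bonds broken (reactants):
  C–C: 3 × 341 = 1023
  C–H: 10 × 401 = 4010
  Cl–Cl: 1 × 252 = 252
  Σ(broken) = 5285 kJ
Bonds formed (products):
  C–C: 3 × 341 = 1023
  C–Cl: 1 × 332 = 332
  C–H: 9 × 401 = 3609
  H–Cl: 1 × 439 = 439
  Σ(formed) = 5403 kJ
ΔH = Σ(broken) − Σ(formed) = 5285 − 5403 = −118 kJ

ΔH ≈ −118 kJ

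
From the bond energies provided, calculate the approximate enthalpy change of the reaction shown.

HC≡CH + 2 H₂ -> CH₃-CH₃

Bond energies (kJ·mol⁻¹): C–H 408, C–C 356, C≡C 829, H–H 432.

ΔH ≈ −295 kJ

Bonds broken (reactants):
  C≡C: 1 × 829 = 829
  C–H: 2 × 408 = 816
  H–H: 2 × 432 = 864
  Σ(broken) = 2509 kJ
Bonds formed (products):
  C–C: 1 × 356 = 356
  C–H: 6 × 408 = 2448
  Σ(formed) = 2804 kJ
ΔH = Σ(broken) − Σ(formed) = 2509 − 2804 = −295 kJ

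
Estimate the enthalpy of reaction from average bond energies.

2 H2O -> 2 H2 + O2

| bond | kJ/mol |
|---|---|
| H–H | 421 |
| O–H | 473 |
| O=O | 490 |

Bonds broken (reactants):
  O–H: 4 × 473 = 1892
  Σ(broken) = 1892 kJ
Bonds formed (products):
  H–H: 2 × 421 = 842
  O=O: 1 × 490 = 490
  Σ(formed) = 1332 kJ
ΔH = Σ(broken) − Σ(formed) = 1892 − 1332 = +560 kJ

ΔH ≈ +560 kJ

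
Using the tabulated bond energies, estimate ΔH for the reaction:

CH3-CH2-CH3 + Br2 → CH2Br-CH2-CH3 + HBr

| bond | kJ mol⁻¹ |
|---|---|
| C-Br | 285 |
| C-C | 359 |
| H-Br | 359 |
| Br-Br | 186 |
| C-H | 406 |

ΔH ≈ −52 kJ

Bonds broken (reactants):
  Br-Br: 1 × 186 = 186
  C-C: 2 × 359 = 718
  C-H: 8 × 406 = 3248
  Σ(broken) = 4152 kJ
Bonds formed (products):
  C-Br: 1 × 285 = 285
  C-C: 2 × 359 = 718
  C-H: 7 × 406 = 2842
  H-Br: 1 × 359 = 359
  Σ(formed) = 4204 kJ
ΔH = Σ(broken) − Σ(formed) = 4152 − 4204 = −52 kJ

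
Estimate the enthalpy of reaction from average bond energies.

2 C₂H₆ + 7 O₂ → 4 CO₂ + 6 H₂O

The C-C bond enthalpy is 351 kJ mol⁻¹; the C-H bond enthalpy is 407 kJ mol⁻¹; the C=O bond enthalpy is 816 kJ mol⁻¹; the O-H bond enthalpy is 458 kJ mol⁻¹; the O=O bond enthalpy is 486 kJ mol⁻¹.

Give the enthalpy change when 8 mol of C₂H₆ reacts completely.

ΔH = −12144 kJ

Bonds broken (reactants):
  C-C: 2 × 351 = 702
  C-H: 12 × 407 = 4884
  O=O: 7 × 486 = 3402
  Σ(broken) = 8988 kJ
Bonds formed (products):
  C=O: 8 × 816 = 6528
  O-H: 12 × 458 = 5496
  Σ(formed) = 12024 kJ
ΔH = Σ(broken) − Σ(formed) = 8988 − 12024 = −3036 kJ
For 4× the reaction as written: 4 × (−3036) = −12144 kJ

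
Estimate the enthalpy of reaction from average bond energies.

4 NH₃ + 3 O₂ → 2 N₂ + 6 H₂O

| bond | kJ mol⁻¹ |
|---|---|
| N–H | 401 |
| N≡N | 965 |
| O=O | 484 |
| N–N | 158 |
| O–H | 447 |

ΔH ≈ −1030 kJ

Bonds broken (reactants):
  N–H: 12 × 401 = 4812
  O=O: 3 × 484 = 1452
  Σ(broken) = 6264 kJ
Bonds formed (products):
  N≡N: 2 × 965 = 1930
  O–H: 12 × 447 = 5364
  Σ(formed) = 7294 kJ
ΔH = Σ(broken) − Σ(formed) = 6264 − 7294 = −1030 kJ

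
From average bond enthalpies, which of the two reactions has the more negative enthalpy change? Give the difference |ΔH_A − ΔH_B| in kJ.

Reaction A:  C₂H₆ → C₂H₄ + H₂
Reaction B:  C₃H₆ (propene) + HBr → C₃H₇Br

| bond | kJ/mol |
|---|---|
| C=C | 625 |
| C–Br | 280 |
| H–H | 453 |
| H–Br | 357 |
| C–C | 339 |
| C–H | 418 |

Reaction A:
  Bonds broken (reactants):
    C–C: 1 × 339 = 339
    C–H: 6 × 418 = 2508
    Σ(broken) = 2847 kJ
  Bonds formed (products):
    C–H: 4 × 418 = 1672
    C=C: 1 × 625 = 625
    H–H: 1 × 453 = 453
    Σ(formed) = 2750 kJ
  ΔH_A = 2847 − 2750 = +97 kJ
Reaction B:
  Bonds broken (reactants):
    C–C: 1 × 339 = 339
    C–H: 6 × 418 = 2508
    C=C: 1 × 625 = 625
    H–Br: 1 × 357 = 357
    Σ(broken) = 3829 kJ
  Bonds formed (products):
    C–Br: 1 × 280 = 280
    C–C: 2 × 339 = 678
    C–H: 7 × 418 = 2926
    Σ(formed) = 3884 kJ
  ΔH_B = 3829 − 3884 = −55 kJ
ΔH_A − ΔH_B = +152 kJ, so reaction B has the more negative ΔH; |ΔH_A − ΔH_B| = 152 kJ.

Reaction B, by 152 kJ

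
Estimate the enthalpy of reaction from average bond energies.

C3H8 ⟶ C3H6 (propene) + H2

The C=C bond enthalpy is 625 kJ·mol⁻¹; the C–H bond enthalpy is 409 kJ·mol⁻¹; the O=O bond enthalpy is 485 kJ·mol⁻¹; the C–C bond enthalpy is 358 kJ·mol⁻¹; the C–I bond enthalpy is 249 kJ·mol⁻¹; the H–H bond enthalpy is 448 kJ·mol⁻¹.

ΔH ≈ +103 kJ

Bonds broken (reactants):
  C–C: 2 × 358 = 716
  C–H: 8 × 409 = 3272
  Σ(broken) = 3988 kJ
Bonds formed (products):
  C–C: 1 × 358 = 358
  C–H: 6 × 409 = 2454
  C=C: 1 × 625 = 625
  H–H: 1 × 448 = 448
  Σ(formed) = 3885 kJ
ΔH = Σ(broken) − Σ(formed) = 3988 − 3885 = +103 kJ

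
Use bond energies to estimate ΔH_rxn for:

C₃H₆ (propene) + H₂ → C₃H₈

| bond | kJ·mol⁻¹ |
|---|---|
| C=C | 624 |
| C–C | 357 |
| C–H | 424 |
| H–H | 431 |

Bonds broken (reactants):
  C–C: 1 × 357 = 357
  C–H: 6 × 424 = 2544
  C=C: 1 × 624 = 624
  H–H: 1 × 431 = 431
  Σ(broken) = 3956 kJ
Bonds formed (products):
  C–C: 2 × 357 = 714
  C–H: 8 × 424 = 3392
  Σ(formed) = 4106 kJ
ΔH = Σ(broken) − Σ(formed) = 3956 − 4106 = −150 kJ

ΔH ≈ −150 kJ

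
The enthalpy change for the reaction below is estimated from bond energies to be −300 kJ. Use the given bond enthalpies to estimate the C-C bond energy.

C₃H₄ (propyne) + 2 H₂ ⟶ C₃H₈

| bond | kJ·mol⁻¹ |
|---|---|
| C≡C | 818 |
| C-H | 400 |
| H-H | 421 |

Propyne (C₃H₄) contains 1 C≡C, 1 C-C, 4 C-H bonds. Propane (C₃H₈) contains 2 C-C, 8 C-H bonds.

D(C-C) ≈ 360 kJ/mol

Let D be the C-C bond energy.
Σ(broken) = 1×818 + 1×D + 4×400 + 2×421 = 3260 + D
Σ(formed) = 2×D + 8×400 = 3200 + 2D
ΔH = Σ(broken) − Σ(formed) = (3260 + D) − (3200 + 2D) = +60 − D
Setting this equal to −300 kJ gives D = 360 kJ/mol.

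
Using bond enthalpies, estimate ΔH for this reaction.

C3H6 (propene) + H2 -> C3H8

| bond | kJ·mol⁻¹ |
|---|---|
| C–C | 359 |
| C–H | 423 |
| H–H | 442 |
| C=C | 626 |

ΔH ≈ −137 kJ

Bonds broken (reactants):
  C–C: 1 × 359 = 359
  C–H: 6 × 423 = 2538
  C=C: 1 × 626 = 626
  H–H: 1 × 442 = 442
  Σ(broken) = 3965 kJ
Bonds formed (products):
  C–C: 2 × 359 = 718
  C–H: 8 × 423 = 3384
  Σ(formed) = 4102 kJ
ΔH = Σ(broken) − Σ(formed) = 3965 − 4102 = −137 kJ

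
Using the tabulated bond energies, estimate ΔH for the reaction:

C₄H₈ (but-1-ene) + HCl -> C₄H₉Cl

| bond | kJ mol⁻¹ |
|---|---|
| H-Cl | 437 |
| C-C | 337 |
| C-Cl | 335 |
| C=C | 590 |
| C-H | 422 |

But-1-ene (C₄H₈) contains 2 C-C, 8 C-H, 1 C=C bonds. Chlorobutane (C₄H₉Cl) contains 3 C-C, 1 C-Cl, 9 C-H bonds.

ΔH ≈ −67 kJ

Bonds broken (reactants):
  C-C: 2 × 337 = 674
  C-H: 8 × 422 = 3376
  C=C: 1 × 590 = 590
  H-Cl: 1 × 437 = 437
  Σ(broken) = 5077 kJ
Bonds formed (products):
  C-C: 3 × 337 = 1011
  C-Cl: 1 × 335 = 335
  C-H: 9 × 422 = 3798
  Σ(formed) = 5144 kJ
ΔH = Σ(broken) − Σ(formed) = 5077 − 5144 = −67 kJ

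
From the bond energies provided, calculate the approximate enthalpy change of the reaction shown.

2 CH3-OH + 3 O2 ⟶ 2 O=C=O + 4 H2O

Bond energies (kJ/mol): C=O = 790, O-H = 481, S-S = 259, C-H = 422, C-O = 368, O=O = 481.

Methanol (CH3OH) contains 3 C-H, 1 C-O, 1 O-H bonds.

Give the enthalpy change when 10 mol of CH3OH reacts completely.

Bonds broken (reactants):
  C-H: 6 × 422 = 2532
  C-O: 2 × 368 = 736
  O-H: 2 × 481 = 962
  O=O: 3 × 481 = 1443
  Σ(broken) = 5673 kJ
Bonds formed (products):
  C=O: 4 × 790 = 3160
  O-H: 8 × 481 = 3848
  Σ(formed) = 7008 kJ
ΔH = Σ(broken) − Σ(formed) = 5673 − 7008 = −1335 kJ
For 5× the reaction as written: 5 × (−1335) = −6675 kJ

ΔH = −6675 kJ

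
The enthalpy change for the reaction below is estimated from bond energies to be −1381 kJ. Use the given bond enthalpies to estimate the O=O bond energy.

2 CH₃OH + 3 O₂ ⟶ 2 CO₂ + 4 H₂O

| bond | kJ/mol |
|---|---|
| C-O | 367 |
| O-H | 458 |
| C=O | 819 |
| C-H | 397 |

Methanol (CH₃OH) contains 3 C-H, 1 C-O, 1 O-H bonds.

D(O=O) ≈ 509 kJ/mol

Let D be the O=O bond energy.
Σ(broken) = 6×397 + 2×367 + 2×458 + 3×D = 4032 + 3D
Σ(formed) = 4×819 + 8×458 = 6940
ΔH = Σ(broken) − Σ(formed) = (4032 + 3D) − (6940) = −2908 + 3D
Setting this equal to −1381 kJ gives 3D = 1527, so D = 509 kJ/mol.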